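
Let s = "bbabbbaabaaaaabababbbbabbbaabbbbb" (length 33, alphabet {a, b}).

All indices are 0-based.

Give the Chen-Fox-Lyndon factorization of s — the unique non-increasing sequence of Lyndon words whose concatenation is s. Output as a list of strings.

["b", "b", "abbb", "aab", "aaaaabababbbbabbbaabbbbb"]

emit factor 1: 'b' (i=0, period=1)
emit factor 2: 'b' (i=1, period=1)
emit factor 3: 'abbb' (i=2, period=4)
emit factor 4: 'aab' (i=6, period=3)
emit factor 5: 'aaaaabababbbbabbbaabbbbb' (i=9, period=24)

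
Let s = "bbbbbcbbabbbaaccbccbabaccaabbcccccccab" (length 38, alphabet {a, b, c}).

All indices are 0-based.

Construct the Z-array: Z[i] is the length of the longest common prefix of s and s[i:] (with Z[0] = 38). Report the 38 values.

Z[0]=38
i=1: outside box; Z[1]=4 extend→box=[1,5)
i=2: min(r-i=3, Z[1]=4)=3; Z[2]=3
i=3: min(r-i=2, Z[2]=3)=2; Z[3]=2
i=4: min(r-i=1, Z[3]=2)=1; Z[4]=1
i=5: outside box; Z[5]=0
i=6: outside box; Z[6]=2 extend→box=[6,8)
i=7: min(r-i=1, Z[1]=4)=1; Z[7]=1
i=8: outside box; Z[8]=0
i=9: outside box; Z[9]=3 extend→box=[9,12)
i=10: min(r-i=2, Z[1]=4)=2; Z[10]=2
i=11: min(r-i=1, Z[2]=3)=1; Z[11]=1
i=12: outside box; Z[12]=0
i=13: outside box; Z[13]=0
i=14: outside box; Z[14]=0
i=15: outside box; Z[15]=0
i=16: outside box; Z[16]=1 extend→box=[16,17)
i=17: outside box; Z[17]=0
i=18: outside box; Z[18]=0
i=19: outside box; Z[19]=1 extend→box=[19,20)
i=20: outside box; Z[20]=0
i=21: outside box; Z[21]=1 extend→box=[21,22)
i=22: outside box; Z[22]=0
i=23: outside box; Z[23]=0
i=24: outside box; Z[24]=0
i=25: outside box; Z[25]=0
i=26: outside box; Z[26]=0
i=27: outside box; Z[27]=2 extend→box=[27,29)
i=28: min(r-i=1, Z[1]=4)=1; Z[28]=1
i=29: outside box; Z[29]=0
i=30: outside box; Z[30]=0
i=31: outside box; Z[31]=0
i=32: outside box; Z[32]=0
i=33: outside box; Z[33]=0
i=34: outside box; Z[34]=0
i=35: outside box; Z[35]=0
i=36: outside box; Z[36]=0
i=37: outside box; Z[37]=1 extend→box=[37,38)

[38, 4, 3, 2, 1, 0, 2, 1, 0, 3, 2, 1, 0, 0, 0, 0, 1, 0, 0, 1, 0, 1, 0, 0, 0, 0, 0, 2, 1, 0, 0, 0, 0, 0, 0, 0, 0, 1]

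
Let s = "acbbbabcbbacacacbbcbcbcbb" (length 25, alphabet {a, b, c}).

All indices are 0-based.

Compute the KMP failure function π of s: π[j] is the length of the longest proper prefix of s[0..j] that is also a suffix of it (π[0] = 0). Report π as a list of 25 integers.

[0, 0, 0, 0, 0, 1, 0, 0, 0, 0, 1, 2, 1, 2, 1, 2, 3, 4, 0, 0, 0, 0, 0, 0, 0]

π[0] = 0
j=1 s[j]='c': π[1]=0 (border '')
j=2 s[j]='b': π[2]=0 (border '')
j=3 s[j]='b': π[3]=0 (border '')
j=4 s[j]='b': π[4]=0 (border '')
j=5 s[j]='a': π[5]=1 (border 'a')
j=6 s[j]='b': k: 1→0; π[6]=0 (border '')
j=7 s[j]='c': π[7]=0 (border '')
j=8 s[j]='b': π[8]=0 (border '')
j=9 s[j]='b': π[9]=0 (border '')
j=10 s[j]='a': π[10]=1 (border 'a')
j=11 s[j]='c': π[11]=2 (border 'ac')
j=12 s[j]='a': k: 2→0; π[12]=1 (border 'a')
j=13 s[j]='c': π[13]=2 (border 'ac')
j=14 s[j]='a': k: 2→0; π[14]=1 (border 'a')
j=15 s[j]='c': π[15]=2 (border 'ac')
j=16 s[j]='b': π[16]=3 (border 'acb')
j=17 s[j]='b': π[17]=4 (border 'acbb')
j=18 s[j]='c': k: 4→0; π[18]=0 (border '')
j=19 s[j]='b': π[19]=0 (border '')
j=20 s[j]='c': π[20]=0 (border '')
j=21 s[j]='b': π[21]=0 (border '')
j=22 s[j]='c': π[22]=0 (border '')
j=23 s[j]='b': π[23]=0 (border '')
j=24 s[j]='b': π[24]=0 (border '')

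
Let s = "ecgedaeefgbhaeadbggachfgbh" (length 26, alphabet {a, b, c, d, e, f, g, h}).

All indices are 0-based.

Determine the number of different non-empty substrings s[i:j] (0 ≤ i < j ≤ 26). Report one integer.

326

rank | idx | suffix
   0 |  19 | achfgbh
   1 |  14 | adbggachfgbh
   2 |  12 | aeadbggachfgbh
   3 |   5 | aeefgbhaeadbggachfgbh
   4 |  16 | bggachfgbh
   5 |  24 | bh
   6 |  10 | bhaeadbggachfgbh
   7 |   1 | cgedaeefgbhaeadbggachfgbh
   8 |  20 | chfgbh
   9 |   4 | daeefgbhaeadbggachfgbh
  10 |  15 | dbggachfgbh
  11 |  13 | eadbggachfgbh
  12 |   0 | ecgedaeefgbhaeadbggachfgbh
  13 |   3 | edaeefgbhaeadbggachfgbh
  14 |   6 | eefgbhaeadbggachfgbh
  15 |   7 | efgbhaeadbggachfgbh
  16 |  22 | fgbh
  17 |   8 | fgbhaeadbggachfgbh
  18 |  18 | gachfgbh
  19 |  23 | gbh
  20 |   9 | gbhaeadbggachfgbh
  21 |   2 | gedaeefgbhaeadbggachfgbh
  22 |  17 | ggachfgbh
  23 |  25 | h
  24 |  11 | haeadbggachfgbh
  25 |  21 | hfgbh

SA = [19, 14, 12, 5, 16, 24, 10, 1, 20, 4, 15, 13, 0, 3, 6, 7, 22, 8, 18, 23, 9, 2, 17, 25, 11, 21]
rank  pair      lcp
   1  s[19:],s[14:]  1  'a'
   2  s[14:],s[12:]  1  'a'
   3  s[12:],s[5:]  2  'ae'
   4  s[5:],s[16:]  0  ''
   5  s[16:],s[24:]  1  'b'
   6  s[24:],s[10:]  2  'bh'
   7  s[10:],s[1:]  0  ''
   8  s[1:],s[20:]  1  'c'
   9  s[20:],s[4:]  0  ''
  10  s[4:],s[15:]  1  'd'
  11  s[15:],s[13:]  0  ''
  12  s[13:],s[0:]  1  'e'
  13  s[0:],s[3:]  1  'e'
  14  s[3:],s[6:]  1  'e'
  15  s[6:],s[7:]  1  'e'
  16  s[7:],s[22:]  0  ''
  17  s[22:],s[8:]  4  'fgbh'
  18  s[8:],s[18:]  0  ''
  19  s[18:],s[23:]  1  'g'
  20  s[23:],s[9:]  3  'gbh'
  21  s[9:],s[2:]  1  'g'
  22  s[2:],s[17:]  1  'g'
  23  s[17:],s[25:]  0  ''
  24  s[25:],s[11:]  1  'h'
  25  s[11:],s[21:]  1  'h'

n(n+1)/2 = 26·27/2 = 351
Σ LCP = 0 + 1 + 1 + 2 + 0 + 1 + 2 + 0 + 1 + 0 + 1 + 0 + 1 + 1 + 1 + 1 + 0 + 4 + 0 + 1 + 3 + 1 + 1 + 0 + 1 + 1 = 25
distinct = 351 − 25 = 326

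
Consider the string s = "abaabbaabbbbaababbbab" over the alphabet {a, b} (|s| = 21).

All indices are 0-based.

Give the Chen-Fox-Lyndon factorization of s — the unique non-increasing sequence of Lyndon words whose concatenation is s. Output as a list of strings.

["ab", "aabbaabbbb", "aababbbab"]

emit factor 1: 'ab' (i=0, period=2)
emit factor 2: 'aabbaabbbb' (i=2, period=10)
emit factor 3: 'aababbbab' (i=12, period=9)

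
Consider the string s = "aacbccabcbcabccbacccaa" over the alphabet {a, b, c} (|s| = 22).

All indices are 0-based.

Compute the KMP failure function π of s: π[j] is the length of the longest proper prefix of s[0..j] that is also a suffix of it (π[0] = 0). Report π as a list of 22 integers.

π[0] = 0
j=1 s[j]='a': π[1]=1 (border 'a')
j=2 s[j]='c': k: 1→0; π[2]=0 (border '')
j=3 s[j]='b': π[3]=0 (border '')
j=4 s[j]='c': π[4]=0 (border '')
j=5 s[j]='c': π[5]=0 (border '')
j=6 s[j]='a': π[6]=1 (border 'a')
j=7 s[j]='b': k: 1→0; π[7]=0 (border '')
j=8 s[j]='c': π[8]=0 (border '')
j=9 s[j]='b': π[9]=0 (border '')
j=10 s[j]='c': π[10]=0 (border '')
j=11 s[j]='a': π[11]=1 (border 'a')
j=12 s[j]='b': k: 1→0; π[12]=0 (border '')
j=13 s[j]='c': π[13]=0 (border '')
j=14 s[j]='c': π[14]=0 (border '')
j=15 s[j]='b': π[15]=0 (border '')
j=16 s[j]='a': π[16]=1 (border 'a')
j=17 s[j]='c': k: 1→0; π[17]=0 (border '')
j=18 s[j]='c': π[18]=0 (border '')
j=19 s[j]='c': π[19]=0 (border '')
j=20 s[j]='a': π[20]=1 (border 'a')
j=21 s[j]='a': π[21]=2 (border 'aa')

[0, 1, 0, 0, 0, 0, 1, 0, 0, 0, 0, 1, 0, 0, 0, 0, 1, 0, 0, 0, 1, 2]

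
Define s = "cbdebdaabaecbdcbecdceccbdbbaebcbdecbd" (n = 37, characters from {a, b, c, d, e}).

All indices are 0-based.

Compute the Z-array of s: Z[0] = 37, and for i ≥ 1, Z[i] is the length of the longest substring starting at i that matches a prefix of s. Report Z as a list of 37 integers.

[37, 0, 0, 0, 0, 0, 0, 0, 0, 0, 0, 3, 0, 0, 2, 0, 0, 1, 0, 1, 0, 1, 3, 0, 0, 0, 0, 0, 0, 0, 4, 0, 0, 0, 3, 0, 0]

Z[0]=37
i=1: outside box; Z[1]=0
i=2: outside box; Z[2]=0
i=3: outside box; Z[3]=0
i=4: outside box; Z[4]=0
i=5: outside box; Z[5]=0
i=6: outside box; Z[6]=0
i=7: outside box; Z[7]=0
i=8: outside box; Z[8]=0
i=9: outside box; Z[9]=0
i=10: outside box; Z[10]=0
i=11: outside box; Z[11]=3 grow→box=[11,14)
i=12: min(r-i=2, Z[1]=0)=0; Z[12]=0
i=13: min(r-i=1, Z[2]=0)=0; Z[13]=0
i=14: outside box; Z[14]=2 grow→box=[14,16)
i=15: min(r-i=1, Z[1]=0)=0; Z[15]=0
i=16: outside box; Z[16]=0
i=17: outside box; Z[17]=1 grow→box=[17,18)
i=18: outside box; Z[18]=0
i=19: outside box; Z[19]=1 grow→box=[19,20)
i=20: outside box; Z[20]=0
i=21: outside box; Z[21]=1 grow→box=[21,22)
i=22: outside box; Z[22]=3 grow→box=[22,25)
i=23: min(r-i=2, Z[1]=0)=0; Z[23]=0
i=24: min(r-i=1, Z[2]=0)=0; Z[24]=0
i=25: outside box; Z[25]=0
i=26: outside box; Z[26]=0
i=27: outside box; Z[27]=0
i=28: outside box; Z[28]=0
i=29: outside box; Z[29]=0
i=30: outside box; Z[30]=4 grow→box=[30,34)
i=31: min(r-i=3, Z[1]=0)=0; Z[31]=0
i=32: min(r-i=2, Z[2]=0)=0; Z[32]=0
i=33: min(r-i=1, Z[3]=0)=0; Z[33]=0
i=34: outside box; Z[34]=3 grow→box=[34,37)
i=35: min(r-i=2, Z[1]=0)=0; Z[35]=0
i=36: min(r-i=1, Z[2]=0)=0; Z[36]=0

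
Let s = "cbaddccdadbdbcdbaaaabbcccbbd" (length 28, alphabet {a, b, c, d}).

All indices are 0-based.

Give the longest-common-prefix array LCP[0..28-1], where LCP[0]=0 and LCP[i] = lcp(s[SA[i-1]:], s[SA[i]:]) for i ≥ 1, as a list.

[0, 3, 2, 1, 1, 2, 0, 2, 1, 2, 1, 2, 1, 2, 0, 2, 1, 2, 2, 1, 2, 0, 1, 1, 2, 2, 1, 1]

rank | idx | suffix
   0 |  16 | aaaabbcccbbd
   1 |  17 | aaabbcccbbd
   2 |  18 | aabbcccbbd
   3 |  19 | abbcccbbd
   4 |   8 | adbdbcdbaaaabbcccbbd
   5 |   2 | addccdadbdbcdbaaaabbcccbbd
   6 |  15 | baaaabbcccbbd
   7 |   1 | baddccdadbdbcdbaaaabbcccbbd
   8 |  20 | bbcccbbd
   9 |  25 | bbd
  10 |  21 | bcccbbd
  11 |  12 | bcdbaaaabbcccbbd
  12 |  26 | bd
  13 |  10 | bdbcdbaaaabbcccbbd
  14 |   0 | cbaddccdadbdbcdbaaaabbcccbbd
  15 |  24 | cbbd
  16 |  23 | ccbbd
  17 |  22 | cccbbd
  18 |   5 | ccdadbdbcdbaaaabbcccbbd
  19 |   6 | cdadbdbcdbaaaabbcccbbd
  20 |  13 | cdbaaaabbcccbbd
  21 |  27 | d
  22 |   7 | dadbdbcdbaaaabbcccbbd
  23 |  14 | dbaaaabbcccbbd
  24 |  11 | dbcdbaaaabbcccbbd
  25 |   9 | dbdbcdbaaaabbcccbbd
  26 |   4 | dccdadbdbcdbaaaabbcccbbd
  27 |   3 | ddccdadbdbcdbaaaabbcccbbd

SA = [16, 17, 18, 19, 8, 2, 15, 1, 20, 25, 21, 12, 26, 10, 0, 24, 23, 22, 5, 6, 13, 27, 7, 14, 11, 9, 4, 3]
[i] adj suffixes → lcp
  [1] 16/17 → 3 ('aaa')
  [2] 17/18 → 2 ('aa')
  [3] 18/19 → 1 ('a')
  [4] 19/8 → 1 ('a')
  [5] 8/2 → 2 ('ad')
  [6] 2/15 → 0 ('')
  [7] 15/1 → 2 ('ba')
  [8] 1/20 → 1 ('b')
  [9] 20/25 → 2 ('bb')
  [10] 25/21 → 1 ('b')
  [11] 21/12 → 2 ('bc')
  [12] 12/26 → 1 ('b')
  [13] 26/10 → 2 ('bd')
  [14] 10/0 → 0 ('')
  [15] 0/24 → 2 ('cb')
  [16] 24/23 → 1 ('c')
  [17] 23/22 → 2 ('cc')
  [18] 22/5 → 2 ('cc')
  [19] 5/6 → 1 ('c')
  [20] 6/13 → 2 ('cd')
  [21] 13/27 → 0 ('')
  [22] 27/7 → 1 ('d')
  [23] 7/14 → 1 ('d')
  [24] 14/11 → 2 ('db')
  [25] 11/9 → 2 ('db')
  [26] 9/4 → 1 ('d')
  [27] 4/3 → 1 ('d')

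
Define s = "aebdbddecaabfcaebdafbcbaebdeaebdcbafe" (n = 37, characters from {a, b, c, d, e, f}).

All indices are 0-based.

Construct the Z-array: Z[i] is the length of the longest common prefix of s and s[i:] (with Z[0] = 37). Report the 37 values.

[37, 0, 0, 0, 0, 0, 0, 0, 0, 1, 1, 0, 0, 0, 4, 0, 0, 0, 1, 0, 0, 0, 0, 4, 0, 0, 0, 0, 4, 0, 0, 0, 0, 0, 1, 0, 0]

Z[0]=37
i=1: i≥r, start 0; Z[1]=0
i=2: i≥r, start 0; Z[2]=0
i=3: i≥r, start 0; Z[3]=0
i=4: i≥r, start 0; Z[4]=0
i=5: i≥r, start 0; Z[5]=0
i=6: i≥r, start 0; Z[6]=0
i=7: i≥r, start 0; Z[7]=0
i=8: i≥r, start 0; Z[8]=0
i=9: i≥r, start 0; Z[9]=1 grow→box=[9,10)
i=10: i≥r, start 0; Z[10]=1 grow→box=[10,11)
i=11: i≥r, start 0; Z[11]=0
i=12: i≥r, start 0; Z[12]=0
i=13: i≥r, start 0; Z[13]=0
i=14: i≥r, start 0; Z[14]=4 grow→box=[14,18)
i=15: min(r-i=3, Z[1]=0)=0; Z[15]=0
i=16: min(r-i=2, Z[2]=0)=0; Z[16]=0
i=17: min(r-i=1, Z[3]=0)=0; Z[17]=0
i=18: i≥r, start 0; Z[18]=1 grow→box=[18,19)
i=19: i≥r, start 0; Z[19]=0
i=20: i≥r, start 0; Z[20]=0
i=21: i≥r, start 0; Z[21]=0
i=22: i≥r, start 0; Z[22]=0
i=23: i≥r, start 0; Z[23]=4 grow→box=[23,27)
i=24: min(r-i=3, Z[1]=0)=0; Z[24]=0
i=25: min(r-i=2, Z[2]=0)=0; Z[25]=0
i=26: min(r-i=1, Z[3]=0)=0; Z[26]=0
i=27: i≥r, start 0; Z[27]=0
i=28: i≥r, start 0; Z[28]=4 grow→box=[28,32)
i=29: min(r-i=3, Z[1]=0)=0; Z[29]=0
i=30: min(r-i=2, Z[2]=0)=0; Z[30]=0
i=31: min(r-i=1, Z[3]=0)=0; Z[31]=0
i=32: i≥r, start 0; Z[32]=0
i=33: i≥r, start 0; Z[33]=0
i=34: i≥r, start 0; Z[34]=1 grow→box=[34,35)
i=35: i≥r, start 0; Z[35]=0
i=36: i≥r, start 0; Z[36]=0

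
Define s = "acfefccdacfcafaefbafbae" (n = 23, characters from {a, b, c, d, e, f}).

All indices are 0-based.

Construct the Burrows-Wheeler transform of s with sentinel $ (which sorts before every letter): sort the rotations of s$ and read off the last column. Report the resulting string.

ed$bfcbffffcaacaafaaecec

rank  rotation                  last
    0  $acfefccdacfcafaefbafbae  e
    1  acfcafaefbafbae$acfefccd  d
    2  acfefccdacfcafaefbafbae$  $
    3  ae$acfefccdacfcafaefbafb  b
    4  aefbafbae$acfefccdacfcaf  f
    5  afaefbafbae$acfefccdacfc  c
    6  afbae$acfefccdacfcafaefb  b
    7  bae$acfefccdacfcafaefbaf  f
    8  bafbae$acfefccdacfcafaef  f
    9  cafaefbafbae$acfefccdacf  f
   10  ccdacfcafaefbafbae$acfef  f
   11  cdacfcafaefbafbae$acfefc  c
   12  cfcafaefbafbae$acfefccda  a
   13  cfefccdacfcafaefbafbae$a  a
   14  dacfcafaefbafbae$acfefcc  c
   15  e$acfefccdacfcafaefbafba  a
   16  efbafbae$acfefccdacfcafa  a
   17  efccdacfcafaefbafbae$acf  f
   18  faefbafbae$acfefccdacfca  a
   19  fbae$acfefccdacfcafaefba  a
   20  fbafbae$acfefccdacfcafae  e
   21  fcafaefbafbae$acfefccdac  c
   22  fccdacfcafaefbafbae$acfe  e
   23  fefccdacfcafaefbafbae$ac  c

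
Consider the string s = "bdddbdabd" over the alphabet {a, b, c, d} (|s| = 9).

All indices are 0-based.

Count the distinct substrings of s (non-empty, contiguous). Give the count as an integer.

rank→(start, suffix):
  0 → (6, 'abd')
  1 → (7, 'bd')
  2 → (4, 'bdabd')
  3 → (0, 'bdddbdabd')
  4 → (8, 'd')
  5 → (5, 'dabd')
  6 → (3, 'dbdabd')
  7 → (2, 'ddbdabd')
  8 → (1, 'dddbdabd')

SA = [6, 7, 4, 0, 8, 5, 3, 2, 1]
i: (SA[i-1],SA[i]) lcp shared
  1: (6,7) 0 ''
  2: (7,4) 2 'bd'
  3: (4,0) 2 'bd'
  4: (0,8) 0 ''
  5: (8,5) 1 'd'
  6: (5,3) 1 'd'
  7: (3,2) 1 'd'
  8: (2,1) 2 'dd'

n(n+1)/2 = 9·10/2 = 45
Σ LCP = 0 + 0 + 2 + 2 + 0 + 1 + 1 + 1 + 2 = 9
distinct = 45 − 9 = 36

36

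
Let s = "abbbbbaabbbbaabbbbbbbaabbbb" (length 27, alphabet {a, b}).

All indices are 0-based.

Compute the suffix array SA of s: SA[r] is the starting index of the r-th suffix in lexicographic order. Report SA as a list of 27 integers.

[21, 6, 12, 22, 7, 0, 13, 26, 20, 5, 11, 25, 19, 4, 10, 24, 18, 3, 9, 23, 17, 2, 8, 16, 1, 15, 14]

sorted suffixes:
  #0 SA[0]=21  'aabbbb'
  #1 SA[1]=6  'aabbbbaabbbbbbbaabbbb'
  #2 SA[2]=12  'aabbbbbbbaabbbb'
  #3 SA[3]=22  'abbbb'
  #4 SA[4]=7  'abbbbaabbbbbbbaabbbb'
  #5 SA[5]=0  'abbbbbaabbbbaabbbbbbbaabbbb'
  #6 SA[6]=13  'abbbbbbbaabbbb'
  #7 SA[7]=26  'b'
  #8 SA[8]=20  'baabbbb'
  #9 SA[9]=5  'baabbbbaabbbbbbbaabbbb'
  #10 SA[10]=11  'baabbbbbbbaabbbb'
  #11 SA[11]=25  'bb'
  #12 SA[12]=19  'bbaabbbb'
  #13 SA[13]=4  'bbaabbbbaabbbbbbbaabbbb'
  #14 SA[14]=10  'bbaabbbbbbbaabbbb'
  #15 SA[15]=24  'bbb'
  #16 SA[16]=18  'bbbaabbbb'
  #17 SA[17]=3  'bbbaabbbbaabbbbbbbaabbbb'
  #18 SA[18]=9  'bbbaabbbbbbbaabbbb'
  #19 SA[19]=23  'bbbb'
  #20 SA[20]=17  'bbbbaabbbb'
  #21 SA[21]=2  'bbbbaabbbbaabbbbbbbaabbbb'
  #22 SA[22]=8  'bbbbaabbbbbbbaabbbb'
  #23 SA[23]=16  'bbbbbaabbbb'
  #24 SA[24]=1  'bbbbbaabbbbaabbbbbbbaabbbb'
  #25 SA[25]=15  'bbbbbbaabbbb'
  #26 SA[26]=14  'bbbbbbbaabbbb'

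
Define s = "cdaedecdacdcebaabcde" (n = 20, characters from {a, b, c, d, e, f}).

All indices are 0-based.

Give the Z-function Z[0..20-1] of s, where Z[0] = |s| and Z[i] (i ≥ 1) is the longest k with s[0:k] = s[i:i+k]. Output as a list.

Z[0]=20
i=1: i≥r, start 0; Z[1]=0
i=2: i≥r, start 0; Z[2]=0
i=3: i≥r, start 0; Z[3]=0
i=4: i≥r, start 0; Z[4]=0
i=5: i≥r, start 0; Z[5]=0
i=6: i≥r, start 0; Z[6]=3 extend→box=[6,9)
i=7: min(r-i=2, Z[1]=0)=0; Z[7]=0
i=8: min(r-i=1, Z[2]=0)=0; Z[8]=0
i=9: i≥r, start 0; Z[9]=2 extend→box=[9,11)
i=10: min(r-i=1, Z[1]=0)=0; Z[10]=0
i=11: i≥r, start 0; Z[11]=1 extend→box=[11,12)
i=12: i≥r, start 0; Z[12]=0
i=13: i≥r, start 0; Z[13]=0
i=14: i≥r, start 0; Z[14]=0
i=15: i≥r, start 0; Z[15]=0
i=16: i≥r, start 0; Z[16]=0
i=17: i≥r, start 0; Z[17]=2 extend→box=[17,19)
i=18: min(r-i=1, Z[1]=0)=0; Z[18]=0
i=19: i≥r, start 0; Z[19]=0

[20, 0, 0, 0, 0, 0, 3, 0, 0, 2, 0, 1, 0, 0, 0, 0, 0, 2, 0, 0]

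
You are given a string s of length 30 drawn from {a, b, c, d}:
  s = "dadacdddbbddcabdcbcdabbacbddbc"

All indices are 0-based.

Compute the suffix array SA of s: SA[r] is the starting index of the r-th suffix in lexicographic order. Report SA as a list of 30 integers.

[20, 13, 23, 3, 1, 22, 21, 8, 28, 17, 14, 25, 9, 29, 12, 16, 24, 18, 4, 19, 2, 0, 7, 27, 11, 15, 6, 26, 10, 5]

rank→(start, suffix):
  0 → (20, 'abbacbddbc')
  1 → (13, 'abdcbcdabbacbddbc')
  2 → (23, 'acbddbc')
  3 → (3, 'acdddbbddcabdcbcdabbacbddbc')
  4 → (1, 'adacdddbbddcabdcbcdabbacbddbc')
  5 → (22, 'bacbddbc')
  6 → (21, 'bbacbddbc')
  7 → (8, 'bbddcabdcbcdabbacbddbc')
  8 → (28, 'bc')
  9 → (17, 'bcdabbacbddbc')
  10 → (14, 'bdcbcdabbacbddbc')
  11 → (25, 'bddbc')
  12 → (9, 'bddcabdcbcdabbacbddbc')
  13 → (29, 'c')
  14 → (12, 'cabdcbcdabbacbddbc')
  15 → (16, 'cbcdabbacbddbc')
  16 → (24, 'cbddbc')
  17 → (18, 'cdabbacbddbc')
  18 → (4, 'cdddbbddcabdcbcdabbacbddbc')
  19 → (19, 'dabbacbddbc')
  20 → (2, 'dacdddbbddcabdcbcdabbacbddbc')
  21 → (0, 'dadacdddbbddcabdcbcdabbacbddbc')
  22 → (7, 'dbbddcabdcbcdabbacbddbc')
  23 → (27, 'dbc')
  24 → (11, 'dcabdcbcdabbacbddbc')
  25 → (15, 'dcbcdabbacbddbc')
  26 → (6, 'ddbbddcabdcbcdabbacbddbc')
  27 → (26, 'ddbc')
  28 → (10, 'ddcabdcbcdabbacbddbc')
  29 → (5, 'dddbbddcabdcbcdabbacbddbc')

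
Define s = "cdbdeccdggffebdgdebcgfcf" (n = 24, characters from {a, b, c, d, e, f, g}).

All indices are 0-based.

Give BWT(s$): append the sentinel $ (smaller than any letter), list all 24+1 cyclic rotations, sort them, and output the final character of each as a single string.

rank  rotation                   last
    0  $cdbdeccdggffebdgdebcgfcf  f
    1  bcgfcf$cdbdeccdggffebdgde  e
    2  bdeccdggffebdgdebcgfcf$cd  d
    3  bdgdebcgfcf$cdbdeccdggffe  e
    4  ccdggffebdgdebcgfcf$cdbde  e
    5  cdbdeccdggffebdgdebcgfcf$  $
    6  cdggffebdgdebcgfcf$cdbdec  c
    7  cf$cdbdeccdggffebdgdebcgf  f
    8  cgfcf$cdbdeccdggffebdgdeb  b
    9  dbdeccdggffebdgdebcgfcf$c  c
   10  debcgfcf$cdbdeccdggffebdg  g
   11  deccdggffebdgdebcgfcf$cdb  b
   12  dgdebcgfcf$cdbdeccdggffeb  b
   13  dggffebdgdebcgfcf$cdbdecc  c
   14  ebcgfcf$cdbdeccdggffebdgd  d
   15  ebdgdebcgfcf$cdbdeccdggff  f
   16  eccdggffebdgdebcgfcf$cdbd  d
   17  f$cdbdeccdggffebdgdebcgfc  c
   18  fcf$cdbdeccdggffebdgdebcg  g
   19  febdgdebcgfcf$cdbdeccdggf  f
   20  ffebdgdebcgfcf$cdbdeccdgg  g
   21  gdebcgfcf$cdbdeccdggffebd  d
   22  gfcf$cdbdeccdggffebdgdebc  c
   23  gffebdgdebcgfcf$cdbdeccdg  g
   24  ggffebdgdebcgfcf$cdbdeccd  d

fedee$cfbcgbbcdfdcgfgdcgd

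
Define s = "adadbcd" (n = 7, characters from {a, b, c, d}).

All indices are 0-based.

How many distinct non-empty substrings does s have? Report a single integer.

24

rank→(start, suffix):
  0 → (0, 'adadbcd')
  1 → (2, 'adbcd')
  2 → (4, 'bcd')
  3 → (5, 'cd')
  4 → (6, 'd')
  5 → (1, 'dadbcd')
  6 → (3, 'dbcd')

SA = [0, 2, 4, 5, 6, 1, 3]
i: (SA[i-1],SA[i]) lcp shared
  1: (0,2) 2 'ad'
  2: (2,4) 0 ''
  3: (4,5) 0 ''
  4: (5,6) 0 ''
  5: (6,1) 1 'd'
  6: (1,3) 1 'd'

n(n+1)/2 = 7·8/2 = 28
Σ LCP = 0 + 2 + 0 + 0 + 0 + 1 + 1 = 4
distinct = 28 − 4 = 24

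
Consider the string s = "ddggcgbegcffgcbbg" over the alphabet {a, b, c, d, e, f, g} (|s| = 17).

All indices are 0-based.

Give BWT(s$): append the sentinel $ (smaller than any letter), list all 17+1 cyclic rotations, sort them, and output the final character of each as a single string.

gcgbggg$dbcfbcfegd

rank  rotation            last
    0  $ddggcgbegcffgcbbg  g
    1  bbg$ddggcgbegcffgc  c
    2  begcffgcbbg$ddggcg  g
    3  bg$ddggcgbegcffgcb  b
    4  cbbg$ddggcgbegcffg  g
    5  cffgcbbg$ddggcgbeg  g
    6  cgbegcffgcbbg$ddgg  g
    7  ddggcgbegcffgcbbg$  $
    8  dggcgbegcffgcbbg$d  d
    9  egcffgcbbg$ddggcgb  b
   10  ffgcbbg$ddggcgbegc  c
   11  fgcbbg$ddggcgbegcf  f
   12  g$ddggcgbegcffgcbb  b
   13  gbegcffgcbbg$ddggc  c
   14  gcbbg$ddggcgbegcff  f
   15  gcffgcbbg$ddggcgbe  e
   16  gcgbegcffgcbbg$ddg  g
   17  ggcgbegcffgcbbg$dd  d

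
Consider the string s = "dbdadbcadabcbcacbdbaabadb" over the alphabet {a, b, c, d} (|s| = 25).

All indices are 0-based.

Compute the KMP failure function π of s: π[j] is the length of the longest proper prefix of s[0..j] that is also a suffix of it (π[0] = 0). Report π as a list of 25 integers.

[0, 0, 1, 0, 1, 2, 0, 0, 1, 0, 0, 0, 0, 0, 0, 0, 0, 1, 2, 0, 0, 0, 0, 1, 2]

π[0] = 0
j=1 s[j]='b': π[1]=0 (border '')
j=2 s[j]='d': π[2]=1 (border 'd')
j=3 s[j]='a': k: 1→0; π[3]=0 (border '')
j=4 s[j]='d': π[4]=1 (border 'd')
j=5 s[j]='b': π[5]=2 (border 'db')
j=6 s[j]='c': k: 2→0; π[6]=0 (border '')
j=7 s[j]='a': π[7]=0 (border '')
j=8 s[j]='d': π[8]=1 (border 'd')
j=9 s[j]='a': k: 1→0; π[9]=0 (border '')
j=10 s[j]='b': π[10]=0 (border '')
j=11 s[j]='c': π[11]=0 (border '')
j=12 s[j]='b': π[12]=0 (border '')
j=13 s[j]='c': π[13]=0 (border '')
j=14 s[j]='a': π[14]=0 (border '')
j=15 s[j]='c': π[15]=0 (border '')
j=16 s[j]='b': π[16]=0 (border '')
j=17 s[j]='d': π[17]=1 (border 'd')
j=18 s[j]='b': π[18]=2 (border 'db')
j=19 s[j]='a': k: 2→0; π[19]=0 (border '')
j=20 s[j]='a': π[20]=0 (border '')
j=21 s[j]='b': π[21]=0 (border '')
j=22 s[j]='a': π[22]=0 (border '')
j=23 s[j]='d': π[23]=1 (border 'd')
j=24 s[j]='b': π[24]=2 (border 'db')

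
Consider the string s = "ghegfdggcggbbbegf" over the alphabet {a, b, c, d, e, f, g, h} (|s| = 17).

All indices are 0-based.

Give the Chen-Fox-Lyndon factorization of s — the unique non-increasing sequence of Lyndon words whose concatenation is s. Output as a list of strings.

emit factor 1: 'gh' (i=0, period=2)
emit factor 2: 'egf' (i=2, period=3)
emit factor 3: 'dgg' (i=5, period=3)
emit factor 4: 'cgg' (i=8, period=3)
emit factor 5: 'bbbegf' (i=11, period=6)

["gh", "egf", "dgg", "cgg", "bbbegf"]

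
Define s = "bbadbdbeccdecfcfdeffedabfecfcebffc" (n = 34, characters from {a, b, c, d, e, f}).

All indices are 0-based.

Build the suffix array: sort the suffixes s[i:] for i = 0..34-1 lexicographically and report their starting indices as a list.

[22, 2, 1, 0, 4, 6, 23, 30, 33, 8, 9, 28, 26, 12, 14, 21, 3, 5, 10, 16, 29, 7, 25, 11, 20, 17, 32, 27, 13, 15, 24, 19, 31, 18]

rank | idx | suffix
   0 |  22 | abfecfcebffc
   1 |   2 | adbdbeccdecfcfdeffedabfecfcebffc
   2 |   1 | badbdbeccdecfcfdeffedabfecfcebffc
   3 |   0 | bbadbdbeccdecfcfdeffedabfecfcebffc
   4 |   4 | bdbeccdecfcfdeffedabfecfcebffc
   5 |   6 | beccdecfcfdeffedabfecfcebffc
   6 |  23 | bfecfcebffc
   7 |  30 | bffc
   8 |  33 | c
   9 |   8 | ccdecfcfdeffedabfecfcebffc
  10 |   9 | cdecfcfdeffedabfecfcebffc
  11 |  28 | cebffc
  12 |  26 | cfcebffc
  13 |  12 | cfcfdeffedabfecfcebffc
  14 |  14 | cfdeffedabfecfcebffc
  15 |  21 | dabfecfcebffc
  16 |   3 | dbdbeccdecfcfdeffedabfecfcebffc
  17 |   5 | dbeccdecfcfdeffedabfecfcebffc
  18 |  10 | decfcfdeffedabfecfcebffc
  19 |  16 | deffedabfecfcebffc
  20 |  29 | ebffc
  21 |   7 | eccdecfcfdeffedabfecfcebffc
  22 |  25 | ecfcebffc
  23 |  11 | ecfcfdeffedabfecfcebffc
  24 |  20 | edabfecfcebffc
  25 |  17 | effedabfecfcebffc
  26 |  32 | fc
  27 |  27 | fcebffc
  28 |  13 | fcfdeffedabfecfcebffc
  29 |  15 | fdeffedabfecfcebffc
  30 |  24 | fecfcebffc
  31 |  19 | fedabfecfcebffc
  32 |  31 | ffc
  33 |  18 | ffedabfecfcebffc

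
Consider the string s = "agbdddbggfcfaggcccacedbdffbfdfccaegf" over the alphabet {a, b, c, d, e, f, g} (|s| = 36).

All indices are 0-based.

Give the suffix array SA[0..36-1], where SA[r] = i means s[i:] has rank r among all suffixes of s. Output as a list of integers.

sorted suffixes:
  #0 SA[0]=18  'acedbdffbfdfccaegf'
  #1 SA[1]=32  'aegf'
  #2 SA[2]=0  'agbdddbggfcfaggcccacedbdffbfdfccaegf'
  #3 SA[3]=12  'aggcccacedbdffbfdfccaegf'
  #4 SA[4]=2  'bdddbggfcfaggcccacedbdffbfdfccaegf'
  #5 SA[5]=22  'bdffbfdfccaegf'
  #6 SA[6]=26  'bfdfccaegf'
  #7 SA[7]=6  'bggfcfaggcccacedbdffbfdfccaegf'
  #8 SA[8]=17  'cacedbdffbfdfccaegf'
  #9 SA[9]=31  'caegf'
  #10 SA[10]=16  'ccacedbdffbfdfccaegf'
  #11 SA[11]=30  'ccaegf'
  #12 SA[12]=15  'cccacedbdffbfdfccaegf'
  #13 SA[13]=19  'cedbdffbfdfccaegf'
  #14 SA[14]=10  'cfaggcccacedbdffbfdfccaegf'
  #15 SA[15]=21  'dbdffbfdfccaegf'
  #16 SA[16]=5  'dbggfcfaggcccacedbdffbfdfccaegf'
  #17 SA[17]=4  'ddbggfcfaggcccacedbdffbfdfccaegf'
  #18 SA[18]=3  'dddbggfcfaggcccacedbdffbfdfccaegf'
  #19 SA[19]=28  'dfccaegf'
  #20 SA[20]=23  'dffbfdfccaegf'
  #21 SA[21]=20  'edbdffbfdfccaegf'
  #22 SA[22]=33  'egf'
  #23 SA[23]=35  'f'
  #24 SA[24]=11  'faggcccacedbdffbfdfccaegf'
  #25 SA[25]=25  'fbfdfccaegf'
  #26 SA[26]=29  'fccaegf'
  #27 SA[27]=9  'fcfaggcccacedbdffbfdfccaegf'
  #28 SA[28]=27  'fdfccaegf'
  #29 SA[29]=24  'ffbfdfccaegf'
  #30 SA[30]=1  'gbdddbggfcfaggcccacedbdffbfdfccaegf'
  #31 SA[31]=14  'gcccacedbdffbfdfccaegf'
  #32 SA[32]=34  'gf'
  #33 SA[33]=8  'gfcfaggcccacedbdffbfdfccaegf'
  #34 SA[34]=13  'ggcccacedbdffbfdfccaegf'
  #35 SA[35]=7  'ggfcfaggcccacedbdffbfdfccaegf'

[18, 32, 0, 12, 2, 22, 26, 6, 17, 31, 16, 30, 15, 19, 10, 21, 5, 4, 3, 28, 23, 20, 33, 35, 11, 25, 29, 9, 27, 24, 1, 14, 34, 8, 13, 7]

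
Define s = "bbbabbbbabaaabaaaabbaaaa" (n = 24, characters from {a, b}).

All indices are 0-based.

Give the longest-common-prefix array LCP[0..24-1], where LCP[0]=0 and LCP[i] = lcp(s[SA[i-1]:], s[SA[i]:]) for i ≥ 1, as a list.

rank→(start, suffix):
  0 → (23, 'a')
  1 → (22, 'aa')
  2 → (21, 'aaa')
  3 → (20, 'aaaa')
  4 → (14, 'aaaabbaaaa')
  5 → (10, 'aaabaaaabbaaaa')
  6 → (15, 'aaabbaaaa')
  7 → (11, 'aabaaaabbaaaa')
  8 → (16, 'aabbaaaa')
  9 → (12, 'abaaaabbaaaa')
  10 → (8, 'abaaabaaaabbaaaa')
  11 → (17, 'abbaaaa')
  12 → (3, 'abbbbabaaabaaaabbaaaa')
  13 → (19, 'baaaa')
  14 → (13, 'baaaabbaaaa')
  15 → (9, 'baaabaaaabbaaaa')
  16 → (7, 'babaaabaaaabbaaaa')
  17 → (2, 'babbbbabaaabaaaabbaaaa')
  18 → (18, 'bbaaaa')
  19 → (6, 'bbabaaabaaaabbaaaa')
  20 → (1, 'bbabbbbabaaabaaaabbaaaa')
  21 → (5, 'bbbabaaabaaaabbaaaa')
  22 → (0, 'bbbabbbbabaaabaaaabbaaaa')
  23 → (4, 'bbbbabaaabaaaabbaaaa')

SA = [23, 22, 21, 20, 14, 10, 15, 11, 16, 12, 8, 17, 3, 19, 13, 9, 7, 2, 18, 6, 1, 5, 0, 4]
i: (SA[i-1],SA[i]) lcp shared
  1: (23,22) 1 'a'
  2: (22,21) 2 'aa'
  3: (21,20) 3 'aaa'
  4: (20,14) 4 'aaaa'
  5: (14,10) 3 'aaa'
  6: (10,15) 4 'aaab'
  7: (15,11) 2 'aa'
  8: (11,16) 3 'aab'
  9: (16,12) 1 'a'
  10: (12,8) 5 'abaaa'
  11: (8,17) 2 'ab'
  12: (17,3) 3 'abb'
  13: (3,19) 0 ''
  14: (19,13) 5 'baaaa'
  15: (13,9) 4 'baaa'
  16: (9,7) 2 'ba'
  17: (7,2) 3 'bab'
  18: (2,18) 1 'b'
  19: (18,6) 3 'bba'
  20: (6,1) 4 'bbab'
  21: (1,5) 2 'bb'
  22: (5,0) 5 'bbbab'
  23: (0,4) 3 'bbb'

[0, 1, 2, 3, 4, 3, 4, 2, 3, 1, 5, 2, 3, 0, 5, 4, 2, 3, 1, 3, 4, 2, 5, 3]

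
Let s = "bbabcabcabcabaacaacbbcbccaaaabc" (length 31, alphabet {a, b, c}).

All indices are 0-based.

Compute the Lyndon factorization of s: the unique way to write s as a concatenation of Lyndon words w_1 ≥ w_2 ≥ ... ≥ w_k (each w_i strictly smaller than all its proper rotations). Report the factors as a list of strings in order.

["b", "b", "abc", "abc", "abc", "ab", "aacaacbbcbcc", "aaaabc"]

emit factor 1: 'b' (i=0, period=1)
emit factor 2: 'b' (i=1, period=1)
emit factor 3: 'abc' (i=2, period=3)
emit factor 4: 'abc' (i=5, period=3)
emit factor 5: 'abc' (i=8, period=3)
emit factor 6: 'ab' (i=11, period=2)
emit factor 7: 'aacaacbbcbcc' (i=13, period=12)
emit factor 8: 'aaaabc' (i=25, period=6)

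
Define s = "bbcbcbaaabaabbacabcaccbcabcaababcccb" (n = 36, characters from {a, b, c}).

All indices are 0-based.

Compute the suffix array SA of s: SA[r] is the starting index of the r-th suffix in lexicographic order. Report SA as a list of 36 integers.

rank | idx | suffix
   0 |   6 | aaabaabbacabcaccbcabcaababcccb
   1 |   7 | aabaabbacabcaccbcabcaababcccb
   2 |  27 | aababcccb
   3 |  10 | aabbacabcaccbcabcaababcccb
   4 |   8 | abaabbacabcaccbcabcaababcccb
   5 |  28 | ababcccb
   6 |  11 | abbacabcaccbcabcaababcccb
   7 |  24 | abcaababcccb
   8 |  16 | abcaccbcabcaababcccb
   9 |  30 | abcccb
  10 |  14 | acabcaccbcabcaababcccb
  11 |  19 | accbcabcaababcccb
  12 |  35 | b
  13 |   5 | baaabaabbacabcaccbcabcaababcccb
  14 |   9 | baabbacabcaccbcabcaababcccb
  15 |  29 | babcccb
  16 |  13 | bacabcaccbcabcaababcccb
  17 |  12 | bbacabcaccbcabcaababcccb
  18 |   0 | bbcbcbaaabaabbacabcaccbcabcaababcccb
  19 |  25 | bcaababcccb
  20 |  22 | bcabcaababcccb
  21 |  17 | bcaccbcabcaababcccb
  22 |   3 | bcbaaabaabbacabcaccbcabcaababcccb
  23 |   1 | bcbcbaaabaabbacabcaccbcabcaababcccb
  24 |  31 | bcccb
  25 |  26 | caababcccb
  26 |  23 | cabcaababcccb
  27 |  15 | cabcaccbcabcaababcccb
  28 |  18 | caccbcabcaababcccb
  29 |  34 | cb
  30 |   4 | cbaaabaabbacabcaccbcabcaababcccb
  31 |  21 | cbcabcaababcccb
  32 |   2 | cbcbaaabaabbacabcaccbcabcaababcccb
  33 |  33 | ccb
  34 |  20 | ccbcabcaababcccb
  35 |  32 | cccb

[6, 7, 27, 10, 8, 28, 11, 24, 16, 30, 14, 19, 35, 5, 9, 29, 13, 12, 0, 25, 22, 17, 3, 1, 31, 26, 23, 15, 18, 34, 4, 21, 2, 33, 20, 32]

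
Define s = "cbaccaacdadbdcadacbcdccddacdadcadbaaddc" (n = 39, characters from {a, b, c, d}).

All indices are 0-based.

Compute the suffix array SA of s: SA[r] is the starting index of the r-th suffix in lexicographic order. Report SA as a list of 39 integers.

[5, 34, 16, 2, 6, 25, 14, 31, 9, 28, 35, 33, 1, 18, 11, 38, 4, 13, 30, 0, 17, 3, 21, 7, 26, 19, 22, 15, 24, 8, 27, 32, 10, 37, 12, 29, 20, 23, 36]

rank→(start, suffix):
  0 → (5, 'aacdadbdcadacbcdccddacdadcadbaaddc')
  1 → (34, 'aaddc')
  2 → (16, 'acbcdccddacdadcadbaaddc')
  3 → (2, 'accaacdadbdcadacbcdccddacdadcadbaaddc')
  4 → (6, 'acdadbdcadacbcdccddacdadcadbaaddc')
  5 → (25, 'acdadcadbaaddc')
  6 → (14, 'adacbcdccddacdadcadbaaddc')
  7 → (31, 'adbaaddc')
  8 → (9, 'adbdcadacbcdccddacdadcadbaaddc')
  9 → (28, 'adcadbaaddc')
  10 → (35, 'addc')
  11 → (33, 'baaddc')
  12 → (1, 'baccaacdadbdcadacbcdccddacdadcadbaaddc')
  13 → (18, 'bcdccddacdadcadbaaddc')
  14 → (11, 'bdcadacbcdccddacdadcadbaaddc')
  15 → (38, 'c')
  16 → (4, 'caacdadbdcadacbcdccddacdadcadbaaddc')
  17 → (13, 'cadacbcdccddacdadcadbaaddc')
  18 → (30, 'cadbaaddc')
  19 → (0, 'cbaccaacdadbdcadacbcdccddacdadcadbaaddc')
  20 → (17, 'cbcdccddacdadcadbaaddc')
  21 → (3, 'ccaacdadbdcadacbcdccddacdadcadbaaddc')
  22 → (21, 'ccddacdadcadbaaddc')
  23 → (7, 'cdadbdcadacbcdccddacdadcadbaaddc')
  24 → (26, 'cdadcadbaaddc')
  25 → (19, 'cdccddacdadcadbaaddc')
  26 → (22, 'cddacdadcadbaaddc')
  27 → (15, 'dacbcdccddacdadcadbaaddc')
  28 → (24, 'dacdadcadbaaddc')
  29 → (8, 'dadbdcadacbcdccddacdadcadbaaddc')
  30 → (27, 'dadcadbaaddc')
  31 → (32, 'dbaaddc')
  32 → (10, 'dbdcadacbcdccddacdadcadbaaddc')
  33 → (37, 'dc')
  34 → (12, 'dcadacbcdccddacdadcadbaaddc')
  35 → (29, 'dcadbaaddc')
  36 → (20, 'dccddacdadcadbaaddc')
  37 → (23, 'ddacdadcadbaaddc')
  38 → (36, 'ddc')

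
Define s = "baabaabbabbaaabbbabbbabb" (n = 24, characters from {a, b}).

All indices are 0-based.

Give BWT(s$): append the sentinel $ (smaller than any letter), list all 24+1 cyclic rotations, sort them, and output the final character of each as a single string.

rank  rotation                   last
    0  $baabaabbabbaaabbbabbbabb  b
    1  aaabbbabbbabb$baabaabbabb  b
    2  aabaabbabbaaabbbabbbabb$b  b
    3  aabbabbaaabbbabbbabb$baab  b
    4  aabbbabbbabb$baabaabbabba  a
    5  abaabbabbaaabbbabbbabb$ba  a
    6  abb$baabaabbabbaaabbbabbb  b
    7  abbaaabbbabbbabb$baabaabb  b
    8  abbabbaaabbbabbbabb$baaba  a
    9  abbbabb$baabaabbabbaaabbb  b
   10  abbbabbbabb$baabaabbabbaa  a
   11  b$baabaabbabbaaabbbabbbab  b
   12  baaabbbabbbabb$baabaabbab  b
   13  baabaabbabbaaabbbabbbabb$  $
   14  baabbabbaaabbbabbbabb$baa  a
   15  babb$baabaabbabbaaabbbabb  b
   16  babbaaabbbabbbabb$baabaab  b
   17  babbbabb$baabaabbabbaaabb  b
   18  bb$baabaabbabbaaabbbabbba  a
   19  bbaaabbbabbbabb$baabaabba  a
   20  bbabb$baabaabbabbaaabbbab  b
   21  bbabbaaabbbabbbabb$baabaa  a
   22  bbabbbabb$baabaabbabbaaab  b
   23  bbbabb$baabaabbabbaaabbba  a
   24  bbbabbbabb$baabaabbabbaaa  a

bbbbaabbababb$abbbaababaa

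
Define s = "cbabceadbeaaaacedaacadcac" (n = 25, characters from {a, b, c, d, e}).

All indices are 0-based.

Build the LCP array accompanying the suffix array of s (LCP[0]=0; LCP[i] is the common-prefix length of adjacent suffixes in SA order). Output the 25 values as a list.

rank | idx | suffix
   0 |  10 | aaaacedaacadcac
   1 |  11 | aaacedaacadcac
   2 |  17 | aacadcac
   3 |  12 | aacedaacadcac
   4 |   2 | abceadbeaaaacedaacadcac
   5 |  23 | ac
   6 |  18 | acadcac
   7 |  13 | acedaacadcac
   8 |   6 | adbeaaaacedaacadcac
   9 |  20 | adcac
  10 |   1 | babceadbeaaaacedaacadcac
  11 |   3 | bceadbeaaaacedaacadcac
  12 |   8 | beaaaacedaacadcac
  13 |  24 | c
  14 |  22 | cac
  15 |  19 | cadcac
  16 |   0 | cbabceadbeaaaacedaacadcac
  17 |   4 | ceadbeaaaacedaacadcac
  18 |  14 | cedaacadcac
  19 |  16 | daacadcac
  20 |   7 | dbeaaaacedaacadcac
  21 |  21 | dcac
  22 |   9 | eaaaacedaacadcac
  23 |   5 | eadbeaaaacedaacadcac
  24 |  15 | edaacadcac

SA = [10, 11, 17, 12, 2, 23, 18, 13, 6, 20, 1, 3, 8, 24, 22, 19, 0, 4, 14, 16, 7, 21, 9, 5, 15]
i: (SA[i-1],SA[i]) lcp shared
  1: (10,11) 3 'aaa'
  2: (11,17) 2 'aa'
  3: (17,12) 3 'aac'
  4: (12,2) 1 'a'
  5: (2,23) 1 'a'
  6: (23,18) 2 'ac'
  7: (18,13) 2 'ac'
  8: (13,6) 1 'a'
  9: (6,20) 2 'ad'
  10: (20,1) 0 ''
  11: (1,3) 1 'b'
  12: (3,8) 1 'b'
  13: (8,24) 0 ''
  14: (24,22) 1 'c'
  15: (22,19) 2 'ca'
  16: (19,0) 1 'c'
  17: (0,4) 1 'c'
  18: (4,14) 2 'ce'
  19: (14,16) 0 ''
  20: (16,7) 1 'd'
  21: (7,21) 1 'd'
  22: (21,9) 0 ''
  23: (9,5) 2 'ea'
  24: (5,15) 1 'e'

[0, 3, 2, 3, 1, 1, 2, 2, 1, 2, 0, 1, 1, 0, 1, 2, 1, 1, 2, 0, 1, 1, 0, 2, 1]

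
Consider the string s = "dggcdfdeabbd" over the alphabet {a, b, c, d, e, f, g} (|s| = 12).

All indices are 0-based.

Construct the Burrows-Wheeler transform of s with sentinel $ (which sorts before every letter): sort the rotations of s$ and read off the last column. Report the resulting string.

deabgbfc$ddgd

rank  rotation       last
    0  $dggcdfdeabbd  d
    1  abbd$dggcdfde  e
    2  bbd$dggcdfdea  a
    3  bd$dggcdfdeab  b
    4  cdfdeabbd$dgg  g
    5  d$dggcdfdeabb  b
    6  deabbd$dggcdf  f
    7  dfdeabbd$dggc  c
    8  dggcdfdeabbd$  $
    9  eabbd$dggcdfd  d
   10  fdeabbd$dggcd  d
   11  gcdfdeabbd$dg  g
   12  ggcdfdeabbd$d  d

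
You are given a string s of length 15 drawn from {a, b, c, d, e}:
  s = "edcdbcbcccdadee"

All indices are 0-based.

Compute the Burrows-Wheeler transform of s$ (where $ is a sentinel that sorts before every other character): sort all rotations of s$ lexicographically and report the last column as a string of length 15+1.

rank  rotation          last
    0  $edcdbcbcccdadee  e
    1  adee$edcdbcbcccd  d
    2  bcbcccdadee$edcd  d
    3  bcccdadee$edcdbc  c
    4  cbcccdadee$edcdb  b
    5  cccdadee$edcdbcb  b
    6  ccdadee$edcdbcbc  c
    7  cdadee$edcdbcbcc  c
    8  cdbcbcccdadee$ed  d
    9  dadee$edcdbcbccc  c
   10  dbcbcccdadee$edc  c
   11  dcdbcbcccdadee$e  e
   12  dee$edcdbcbcccda  a
   13  e$edcdbcbcccdade  e
   14  edcdbcbcccdadee$  $
   15  ee$edcdbcbcccdad  d

eddcbbccdcceae$d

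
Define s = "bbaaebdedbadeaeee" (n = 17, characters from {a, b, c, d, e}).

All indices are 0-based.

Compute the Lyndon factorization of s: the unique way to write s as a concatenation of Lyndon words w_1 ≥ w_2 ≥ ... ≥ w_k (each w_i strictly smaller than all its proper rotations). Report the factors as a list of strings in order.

emit factor 1: 'b' (i=0, period=1)
emit factor 2: 'b' (i=1, period=1)
emit factor 3: 'aaebdedbadeaeee' (i=2, period=15)

["b", "b", "aaebdedbadeaeee"]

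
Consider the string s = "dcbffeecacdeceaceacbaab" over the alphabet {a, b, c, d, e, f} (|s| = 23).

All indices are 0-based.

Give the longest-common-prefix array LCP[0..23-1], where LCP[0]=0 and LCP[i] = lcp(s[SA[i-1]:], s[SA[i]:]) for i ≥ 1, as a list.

rank→(start, suffix):
  0 → (20, 'aab')
  1 → (21, 'ab')
  2 → (17, 'acbaab')
  3 → (8, 'acdeceaceacbaab')
  4 → (14, 'aceacbaab')
  5 → (22, 'b')
  6 → (19, 'baab')
  7 → (2, 'bffeecacdeceaceacbaab')
  8 → (7, 'cacdeceaceacbaab')
  9 → (18, 'cbaab')
  10 → (1, 'cbffeecacdeceaceacbaab')
  11 → (9, 'cdeceaceacbaab')
  12 → (15, 'ceacbaab')
  13 → (12, 'ceaceacbaab')
  14 → (0, 'dcbffeecacdeceaceacbaab')
  15 → (10, 'deceaceacbaab')
  16 → (16, 'eacbaab')
  17 → (13, 'eaceacbaab')
  18 → (6, 'ecacdeceaceacbaab')
  19 → (11, 'eceaceacbaab')
  20 → (5, 'eecacdeceaceacbaab')
  21 → (4, 'feecacdeceaceacbaab')
  22 → (3, 'ffeecacdeceaceacbaab')

SA = [20, 21, 17, 8, 14, 22, 19, 2, 7, 18, 1, 9, 15, 12, 0, 10, 16, 13, 6, 11, 5, 4, 3]
i: (SA[i-1],SA[i]) lcp shared
  1: (20,21) 1 'a'
  2: (21,17) 1 'a'
  3: (17,8) 2 'ac'
  4: (8,14) 2 'ac'
  5: (14,22) 0 ''
  6: (22,19) 1 'b'
  7: (19,2) 1 'b'
  8: (2,7) 0 ''
  9: (7,18) 1 'c'
  10: (18,1) 2 'cb'
  11: (1,9) 1 'c'
  12: (9,15) 1 'c'
  13: (15,12) 4 'ceac'
  14: (12,0) 0 ''
  15: (0,10) 1 'd'
  16: (10,16) 0 ''
  17: (16,13) 3 'eac'
  18: (13,6) 1 'e'
  19: (6,11) 2 'ec'
  20: (11,5) 1 'e'
  21: (5,4) 0 ''
  22: (4,3) 1 'f'

[0, 1, 1, 2, 2, 0, 1, 1, 0, 1, 2, 1, 1, 4, 0, 1, 0, 3, 1, 2, 1, 0, 1]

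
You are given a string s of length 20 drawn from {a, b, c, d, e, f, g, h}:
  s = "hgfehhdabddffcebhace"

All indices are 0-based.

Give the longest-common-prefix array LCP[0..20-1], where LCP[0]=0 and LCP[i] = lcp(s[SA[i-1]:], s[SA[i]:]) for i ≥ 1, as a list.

[0, 1, 0, 1, 0, 2, 0, 1, 1, 0, 1, 1, 0, 1, 1, 0, 0, 1, 1, 1]

rank | idx | suffix
   0 |   7 | abddffcebhace
   1 |  17 | ace
   2 |   8 | bddffcebhace
   3 |  15 | bhace
   4 |  18 | ce
   5 |  13 | cebhace
   6 |   6 | dabddffcebhace
   7 |   9 | ddffcebhace
   8 |  10 | dffcebhace
   9 |  19 | e
  10 |  14 | ebhace
  11 |   3 | ehhdabddffcebhace
  12 |  12 | fcebhace
  13 |   2 | fehhdabddffcebhace
  14 |  11 | ffcebhace
  15 |   1 | gfehhdabddffcebhace
  16 |  16 | hace
  17 |   5 | hdabddffcebhace
  18 |   0 | hgfehhdabddffcebhace
  19 |   4 | hhdabddffcebhace

SA = [7, 17, 8, 15, 18, 13, 6, 9, 10, 19, 14, 3, 12, 2, 11, 1, 16, 5, 0, 4]
rank  pair      lcp
   1  s[7:],s[17:]  1  'a'
   2  s[17:],s[8:]  0  ''
   3  s[8:],s[15:]  1  'b'
   4  s[15:],s[18:]  0  ''
   5  s[18:],s[13:]  2  'ce'
   6  s[13:],s[6:]  0  ''
   7  s[6:],s[9:]  1  'd'
   8  s[9:],s[10:]  1  'd'
   9  s[10:],s[19:]  0  ''
  10  s[19:],s[14:]  1  'e'
  11  s[14:],s[3:]  1  'e'
  12  s[3:],s[12:]  0  ''
  13  s[12:],s[2:]  1  'f'
  14  s[2:],s[11:]  1  'f'
  15  s[11:],s[1:]  0  ''
  16  s[1:],s[16:]  0  ''
  17  s[16:],s[5:]  1  'h'
  18  s[5:],s[0:]  1  'h'
  19  s[0:],s[4:]  1  'h'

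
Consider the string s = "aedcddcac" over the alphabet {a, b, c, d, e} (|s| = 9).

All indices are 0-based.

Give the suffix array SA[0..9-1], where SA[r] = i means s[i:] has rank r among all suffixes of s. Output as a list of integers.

[7, 0, 8, 6, 3, 5, 2, 4, 1]

rank→(start, suffix):
  0 → (7, 'ac')
  1 → (0, 'aedcddcac')
  2 → (8, 'c')
  3 → (6, 'cac')
  4 → (3, 'cddcac')
  5 → (5, 'dcac')
  6 → (2, 'dcddcac')
  7 → (4, 'ddcac')
  8 → (1, 'edcddcac')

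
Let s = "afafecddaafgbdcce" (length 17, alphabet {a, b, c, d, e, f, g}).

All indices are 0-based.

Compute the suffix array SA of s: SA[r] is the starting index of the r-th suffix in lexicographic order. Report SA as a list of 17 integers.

rank | idx | suffix
   0 |   8 | aafgbdcce
   1 |   0 | afafecddaafgbdcce
   2 |   2 | afecddaafgbdcce
   3 |   9 | afgbdcce
   4 |  12 | bdcce
   5 |  14 | cce
   6 |   5 | cddaafgbdcce
   7 |  15 | ce
   8 |   7 | daafgbdcce
   9 |  13 | dcce
  10 |   6 | ddaafgbdcce
  11 |  16 | e
  12 |   4 | ecddaafgbdcce
  13 |   1 | fafecddaafgbdcce
  14 |   3 | fecddaafgbdcce
  15 |  10 | fgbdcce
  16 |  11 | gbdcce

[8, 0, 2, 9, 12, 14, 5, 15, 7, 13, 6, 16, 4, 1, 3, 10, 11]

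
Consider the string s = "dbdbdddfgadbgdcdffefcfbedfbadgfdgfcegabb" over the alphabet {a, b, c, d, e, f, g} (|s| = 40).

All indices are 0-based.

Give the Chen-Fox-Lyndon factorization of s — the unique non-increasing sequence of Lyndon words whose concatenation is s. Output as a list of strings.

["d", "bdbdddfg", "adbgdcdffefcfbedfbadgfdgfceg", "abb"]

emit factor 1: 'd' (i=0, period=1)
emit factor 2: 'bdbdddfg' (i=1, period=8)
emit factor 3: 'adbgdcdffefcfbedfbadgfdgfceg' (i=9, period=28)
emit factor 4: 'abb' (i=37, period=3)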